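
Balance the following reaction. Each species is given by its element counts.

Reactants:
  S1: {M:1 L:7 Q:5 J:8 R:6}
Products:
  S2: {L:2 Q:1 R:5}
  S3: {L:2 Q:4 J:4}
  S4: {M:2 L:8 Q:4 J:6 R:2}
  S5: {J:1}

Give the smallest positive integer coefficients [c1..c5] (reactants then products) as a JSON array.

M: 2·1 = 2 | 2·0+1·0+1·2+6·0 = 2
L: 2·7 = 14 | 2·2+1·2+1·8+6·0 = 14
Q: 2·5 = 10 | 2·1+1·4+1·4+6·0 = 10
J: 2·8 = 16 | 2·0+1·4+1·6+6·1 = 16
R: 2·6 = 12 | 2·5+1·0+1·2+6·0 = 12
gcd(2,2,1,1,6) = 1

Coefficients: [2, 2, 1, 1, 6]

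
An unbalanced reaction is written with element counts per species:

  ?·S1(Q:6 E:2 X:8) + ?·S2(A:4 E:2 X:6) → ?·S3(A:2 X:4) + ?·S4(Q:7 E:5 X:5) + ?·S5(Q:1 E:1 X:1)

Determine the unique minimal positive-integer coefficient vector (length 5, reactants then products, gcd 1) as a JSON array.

Coefficients: [2, 3, 6, 1, 5]

A: 2·0+3·4 = 12 | 6·2+1·0+5·0 = 12
Q: 2·6+3·0 = 12 | 6·0+1·7+5·1 = 12
E: 2·2+3·2 = 10 | 6·0+1·5+5·1 = 10
X: 2·8+3·6 = 34 | 6·4+1·5+5·1 = 34
gcd(2,3,6,1,5) = 1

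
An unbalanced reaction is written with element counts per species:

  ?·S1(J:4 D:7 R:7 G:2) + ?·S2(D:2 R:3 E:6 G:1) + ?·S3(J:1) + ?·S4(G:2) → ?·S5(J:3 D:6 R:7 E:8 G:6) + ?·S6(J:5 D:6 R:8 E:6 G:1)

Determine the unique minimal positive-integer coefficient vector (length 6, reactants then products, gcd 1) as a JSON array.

Coefficients: [2, 5, 6, 5, 3, 1]

J: 2·4+5·0+6·1+5·0 = 14 | 3·3+1·5 = 14
D: 2·7+5·2+6·0+5·0 = 24 | 3·6+1·6 = 24
R: 2·7+5·3+6·0+5·0 = 29 | 3·7+1·8 = 29
E: 2·0+5·6+6·0+5·0 = 30 | 3·8+1·6 = 30
G: 2·2+5·1+6·0+5·2 = 19 | 3·6+1·1 = 19
gcd(2,5,6,5,3,1) = 1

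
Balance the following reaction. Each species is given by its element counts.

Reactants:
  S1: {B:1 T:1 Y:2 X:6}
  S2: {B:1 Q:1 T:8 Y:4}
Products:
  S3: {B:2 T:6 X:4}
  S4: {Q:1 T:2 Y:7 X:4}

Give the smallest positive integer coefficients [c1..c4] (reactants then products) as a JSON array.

B: 6·1+4·1 = 10 | 5·2+4·0 = 10
Q: 6·0+4·1 = 4 | 5·0+4·1 = 4
T: 6·1+4·8 = 38 | 5·6+4·2 = 38
Y: 6·2+4·4 = 28 | 5·0+4·7 = 28
X: 6·6+4·0 = 36 | 5·4+4·4 = 36
gcd(6,4,5,4) = 1

Coefficients: [6, 4, 5, 4]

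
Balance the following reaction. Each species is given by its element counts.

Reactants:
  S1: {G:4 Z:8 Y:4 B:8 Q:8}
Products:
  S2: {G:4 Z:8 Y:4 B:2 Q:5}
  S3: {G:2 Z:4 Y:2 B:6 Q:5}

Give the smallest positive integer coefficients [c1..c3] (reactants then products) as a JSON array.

Coefficients: [5, 2, 6]

G: 5·4 = 20 | 2·4+6·2 = 20
Z: 5·8 = 40 | 2·8+6·4 = 40
Y: 5·4 = 20 | 2·4+6·2 = 20
B: 5·8 = 40 | 2·2+6·6 = 40
Q: 5·8 = 40 | 2·5+6·5 = 40
gcd(5,2,6) = 1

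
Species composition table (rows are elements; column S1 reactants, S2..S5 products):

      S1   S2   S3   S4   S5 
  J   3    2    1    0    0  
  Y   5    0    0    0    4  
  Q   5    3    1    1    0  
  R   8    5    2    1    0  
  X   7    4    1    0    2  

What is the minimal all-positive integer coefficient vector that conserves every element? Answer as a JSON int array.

J: 4·3 = 12 | 3·2+6·1+5·0+5·0 = 12
Y: 4·5 = 20 | 3·0+6·0+5·0+5·4 = 20
Q: 4·5 = 20 | 3·3+6·1+5·1+5·0 = 20
R: 4·8 = 32 | 3·5+6·2+5·1+5·0 = 32
X: 4·7 = 28 | 3·4+6·1+5·0+5·2 = 28
gcd(4,3,6,5,5) = 1

Coefficients: [4, 3, 6, 5, 5]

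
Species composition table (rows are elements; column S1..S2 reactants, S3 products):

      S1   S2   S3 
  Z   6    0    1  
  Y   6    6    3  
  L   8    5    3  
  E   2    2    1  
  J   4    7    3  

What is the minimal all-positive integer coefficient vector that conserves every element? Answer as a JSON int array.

Z: 1·6+2·0 = 6 | 6·1 = 6
Y: 1·6+2·6 = 18 | 6·3 = 18
L: 1·8+2·5 = 18 | 6·3 = 18
E: 1·2+2·2 = 6 | 6·1 = 6
J: 1·4+2·7 = 18 | 6·3 = 18
gcd(1,2,6) = 1

Coefficients: [1, 2, 6]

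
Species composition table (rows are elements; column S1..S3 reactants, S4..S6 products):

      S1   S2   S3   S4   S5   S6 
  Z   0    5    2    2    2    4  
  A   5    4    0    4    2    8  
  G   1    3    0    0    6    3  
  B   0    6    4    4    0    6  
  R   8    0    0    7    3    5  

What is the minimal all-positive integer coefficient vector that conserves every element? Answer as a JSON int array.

Coefficients: [6, 2, 5, 5, 1, 2]

Z: 6·0+2·5+5·2 = 20 | 5·2+1·2+2·4 = 20
A: 6·5+2·4+5·0 = 38 | 5·4+1·2+2·8 = 38
G: 6·1+2·3+5·0 = 12 | 5·0+1·6+2·3 = 12
B: 6·0+2·6+5·4 = 32 | 5·4+1·0+2·6 = 32
R: 6·8+2·0+5·0 = 48 | 5·7+1·3+2·5 = 48
gcd(6,2,5,5,1,2) = 1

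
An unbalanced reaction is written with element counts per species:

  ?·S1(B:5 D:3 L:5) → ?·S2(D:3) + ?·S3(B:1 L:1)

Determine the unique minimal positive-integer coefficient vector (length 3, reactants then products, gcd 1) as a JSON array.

B: 1·5 = 5 | 1·0+5·1 = 5
D: 1·3 = 3 | 1·3+5·0 = 3
L: 1·5 = 5 | 1·0+5·1 = 5
gcd(1,1,5) = 1

Coefficients: [1, 1, 5]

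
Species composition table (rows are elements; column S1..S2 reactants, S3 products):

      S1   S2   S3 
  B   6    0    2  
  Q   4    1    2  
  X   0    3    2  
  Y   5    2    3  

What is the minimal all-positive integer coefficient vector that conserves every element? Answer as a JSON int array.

Coefficients: [1, 2, 3]

B: 1·6+2·0 = 6 | 3·2 = 6
Q: 1·4+2·1 = 6 | 3·2 = 6
X: 1·0+2·3 = 6 | 3·2 = 6
Y: 1·5+2·2 = 9 | 3·3 = 9
gcd(1,2,3) = 1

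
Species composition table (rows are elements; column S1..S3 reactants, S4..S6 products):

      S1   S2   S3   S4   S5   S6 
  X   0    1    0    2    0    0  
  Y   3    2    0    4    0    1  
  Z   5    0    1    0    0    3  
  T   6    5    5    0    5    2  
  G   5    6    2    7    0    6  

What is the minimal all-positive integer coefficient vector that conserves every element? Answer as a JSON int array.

X: 1·0+2·1+4·0 = 2 | 1·2+6·0+3·0 = 2
Y: 1·3+2·2+4·0 = 7 | 1·4+6·0+3·1 = 7
Z: 1·5+2·0+4·1 = 9 | 1·0+6·0+3·3 = 9
T: 1·6+2·5+4·5 = 36 | 1·0+6·5+3·2 = 36
G: 1·5+2·6+4·2 = 25 | 1·7+6·0+3·6 = 25
gcd(1,2,4,1,6,3) = 1

Coefficients: [1, 2, 4, 1, 6, 3]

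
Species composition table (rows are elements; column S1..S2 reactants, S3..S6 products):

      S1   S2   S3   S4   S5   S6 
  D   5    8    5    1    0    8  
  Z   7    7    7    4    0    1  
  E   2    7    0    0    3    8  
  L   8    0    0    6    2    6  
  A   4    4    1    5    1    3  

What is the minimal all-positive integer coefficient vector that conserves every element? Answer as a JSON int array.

D: 5·5+3·8 = 49 | 6·5+3·1+5·0+2·8 = 49
Z: 5·7+3·7 = 56 | 6·7+3·4+5·0+2·1 = 56
E: 5·2+3·7 = 31 | 6·0+3·0+5·3+2·8 = 31
L: 5·8+3·0 = 40 | 6·0+3·6+5·2+2·6 = 40
A: 5·4+3·4 = 32 | 6·1+3·5+5·1+2·3 = 32
gcd(5,3,6,3,5,2) = 1

Coefficients: [5, 3, 6, 3, 5, 2]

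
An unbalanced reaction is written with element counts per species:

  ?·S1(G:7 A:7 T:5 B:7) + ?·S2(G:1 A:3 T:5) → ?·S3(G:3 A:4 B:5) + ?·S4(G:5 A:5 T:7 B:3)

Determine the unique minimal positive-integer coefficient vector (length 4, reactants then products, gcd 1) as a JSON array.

G: 5·7+2·1 = 37 | 4·3+5·5 = 37
A: 5·7+2·3 = 41 | 4·4+5·5 = 41
T: 5·5+2·5 = 35 | 4·0+5·7 = 35
B: 5·7+2·0 = 35 | 4·5+5·3 = 35
gcd(5,2,4,5) = 1

Coefficients: [5, 2, 4, 5]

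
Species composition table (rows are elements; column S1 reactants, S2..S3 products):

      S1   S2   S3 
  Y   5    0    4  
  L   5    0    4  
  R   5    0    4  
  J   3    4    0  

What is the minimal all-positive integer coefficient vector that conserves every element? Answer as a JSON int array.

Coefficients: [4, 3, 5]

Y: 4·5 = 20 | 3·0+5·4 = 20
L: 4·5 = 20 | 3·0+5·4 = 20
R: 4·5 = 20 | 3·0+5·4 = 20
J: 4·3 = 12 | 3·4+5·0 = 12
gcd(4,3,5) = 1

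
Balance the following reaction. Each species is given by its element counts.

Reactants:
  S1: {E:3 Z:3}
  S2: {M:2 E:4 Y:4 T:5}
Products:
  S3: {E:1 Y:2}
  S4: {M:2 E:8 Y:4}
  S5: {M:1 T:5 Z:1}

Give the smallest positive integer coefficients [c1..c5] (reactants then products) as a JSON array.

M: 2·0+6·2 = 12 | 6·0+3·2+6·1 = 12
E: 2·3+6·4 = 30 | 6·1+3·8+6·0 = 30
Y: 2·0+6·4 = 24 | 6·2+3·4+6·0 = 24
T: 2·0+6·5 = 30 | 6·0+3·0+6·5 = 30
Z: 2·3+6·0 = 6 | 6·0+3·0+6·1 = 6
gcd(2,6,6,3,6) = 1

Coefficients: [2, 6, 6, 3, 6]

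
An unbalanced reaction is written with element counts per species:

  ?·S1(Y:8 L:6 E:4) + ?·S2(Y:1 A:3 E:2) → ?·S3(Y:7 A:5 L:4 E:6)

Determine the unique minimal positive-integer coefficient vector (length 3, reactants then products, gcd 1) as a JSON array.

Coefficients: [2, 5, 3]

Y: 2·8+5·1 = 21 | 3·7 = 21
A: 2·0+5·3 = 15 | 3·5 = 15
L: 2·6+5·0 = 12 | 3·4 = 12
E: 2·4+5·2 = 18 | 3·6 = 18
gcd(2,5,3) = 1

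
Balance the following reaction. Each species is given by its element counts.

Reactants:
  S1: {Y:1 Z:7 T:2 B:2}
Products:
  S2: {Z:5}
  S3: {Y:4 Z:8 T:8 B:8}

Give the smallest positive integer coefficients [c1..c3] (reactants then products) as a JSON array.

Coefficients: [4, 4, 1]

Y: 4·1 = 4 | 4·0+1·4 = 4
Z: 4·7 = 28 | 4·5+1·8 = 28
T: 4·2 = 8 | 4·0+1·8 = 8
B: 4·2 = 8 | 4·0+1·8 = 8
gcd(4,4,1) = 1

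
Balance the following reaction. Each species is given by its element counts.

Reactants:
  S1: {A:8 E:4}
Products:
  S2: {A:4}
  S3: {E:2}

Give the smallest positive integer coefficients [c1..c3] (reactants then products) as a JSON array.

A: 1·8 = 8 | 2·4+2·0 = 8
E: 1·4 = 4 | 2·0+2·2 = 4
gcd(1,2,2) = 1

Coefficients: [1, 2, 2]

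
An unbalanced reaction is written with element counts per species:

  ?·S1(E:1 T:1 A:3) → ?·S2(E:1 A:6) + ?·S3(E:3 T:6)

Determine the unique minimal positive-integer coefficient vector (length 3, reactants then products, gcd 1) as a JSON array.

Coefficients: [6, 3, 1]

E: 6·1 = 6 | 3·1+1·3 = 6
T: 6·1 = 6 | 3·0+1·6 = 6
A: 6·3 = 18 | 3·6+1·0 = 18
gcd(6,3,1) = 1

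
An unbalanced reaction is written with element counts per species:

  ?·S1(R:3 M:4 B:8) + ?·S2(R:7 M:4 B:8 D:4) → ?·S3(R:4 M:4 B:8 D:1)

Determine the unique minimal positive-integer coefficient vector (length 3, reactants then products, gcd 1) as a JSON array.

Coefficients: [3, 1, 4]

R: 3·3+1·7 = 16 | 4·4 = 16
M: 3·4+1·4 = 16 | 4·4 = 16
B: 3·8+1·8 = 32 | 4·8 = 32
D: 3·0+1·4 = 4 | 4·1 = 4
gcd(3,1,4) = 1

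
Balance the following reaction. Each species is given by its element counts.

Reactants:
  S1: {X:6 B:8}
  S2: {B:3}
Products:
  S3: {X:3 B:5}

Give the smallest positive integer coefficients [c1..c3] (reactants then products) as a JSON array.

Coefficients: [3, 2, 6]

X: 3·6+2·0 = 18 | 6·3 = 18
B: 3·8+2·3 = 30 | 6·5 = 30
gcd(3,2,6) = 1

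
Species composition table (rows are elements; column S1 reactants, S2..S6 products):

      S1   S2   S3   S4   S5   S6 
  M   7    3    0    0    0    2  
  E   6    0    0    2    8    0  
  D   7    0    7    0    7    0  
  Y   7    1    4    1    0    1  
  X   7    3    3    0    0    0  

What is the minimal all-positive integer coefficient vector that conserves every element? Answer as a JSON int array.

Coefficients: [3, 5, 2, 5, 1, 3]

M: 3·7 = 21 | 5·3+2·0+5·0+1·0+3·2 = 21
E: 3·6 = 18 | 5·0+2·0+5·2+1·8+3·0 = 18
D: 3·7 = 21 | 5·0+2·7+5·0+1·7+3·0 = 21
Y: 3·7 = 21 | 5·1+2·4+5·1+1·0+3·1 = 21
X: 3·7 = 21 | 5·3+2·3+5·0+1·0+3·0 = 21
gcd(3,5,2,5,1,3) = 1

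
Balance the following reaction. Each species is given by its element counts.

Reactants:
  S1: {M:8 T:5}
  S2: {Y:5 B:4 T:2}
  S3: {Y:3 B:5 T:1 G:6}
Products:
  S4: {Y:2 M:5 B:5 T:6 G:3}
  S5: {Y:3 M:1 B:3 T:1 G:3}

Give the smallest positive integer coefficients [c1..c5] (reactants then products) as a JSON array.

Coefficients: [1, 1, 2, 1, 3]

Y: 1·0+1·5+2·3 = 11 | 1·2+3·3 = 11
M: 1·8+1·0+2·0 = 8 | 1·5+3·1 = 8
B: 1·0+1·4+2·5 = 14 | 1·5+3·3 = 14
T: 1·5+1·2+2·1 = 9 | 1·6+3·1 = 9
G: 1·0+1·0+2·6 = 12 | 1·3+3·3 = 12
gcd(1,1,2,1,3) = 1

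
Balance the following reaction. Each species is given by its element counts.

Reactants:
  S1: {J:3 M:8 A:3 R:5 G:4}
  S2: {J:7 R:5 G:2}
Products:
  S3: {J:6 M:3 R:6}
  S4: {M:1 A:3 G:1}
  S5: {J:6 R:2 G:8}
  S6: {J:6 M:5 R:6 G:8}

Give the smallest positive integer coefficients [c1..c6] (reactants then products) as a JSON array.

Coefficients: [4, 6, 6, 4, 1, 2]

J: 4·3+6·7 = 54 | 6·6+4·0+1·6+2·6 = 54
M: 4·8+6·0 = 32 | 6·3+4·1+1·0+2·5 = 32
A: 4·3+6·0 = 12 | 6·0+4·3+1·0+2·0 = 12
R: 4·5+6·5 = 50 | 6·6+4·0+1·2+2·6 = 50
G: 4·4+6·2 = 28 | 6·0+4·1+1·8+2·8 = 28
gcd(4,6,6,4,1,2) = 1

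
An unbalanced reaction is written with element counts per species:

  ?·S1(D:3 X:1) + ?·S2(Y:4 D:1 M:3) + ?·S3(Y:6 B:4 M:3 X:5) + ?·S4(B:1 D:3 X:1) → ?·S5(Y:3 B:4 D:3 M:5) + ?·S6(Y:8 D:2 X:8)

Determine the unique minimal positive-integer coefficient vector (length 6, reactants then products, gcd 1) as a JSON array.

Y: 3·0+5·4+5·6+4·0 = 50 | 6·3+4·8 = 50
B: 3·0+5·0+5·4+4·1 = 24 | 6·4+4·0 = 24
D: 3·3+5·1+5·0+4·3 = 26 | 6·3+4·2 = 26
M: 3·0+5·3+5·3+4·0 = 30 | 6·5+4·0 = 30
X: 3·1+5·0+5·5+4·1 = 32 | 6·0+4·8 = 32
gcd(3,5,5,4,6,4) = 1

Coefficients: [3, 5, 5, 4, 6, 4]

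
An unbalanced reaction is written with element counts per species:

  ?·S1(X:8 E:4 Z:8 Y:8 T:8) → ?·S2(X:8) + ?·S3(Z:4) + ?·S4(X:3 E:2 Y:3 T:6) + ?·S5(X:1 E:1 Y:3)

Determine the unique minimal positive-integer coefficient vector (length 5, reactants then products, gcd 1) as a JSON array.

X: 3·8 = 24 | 1·8+6·0+4·3+4·1 = 24
E: 3·4 = 12 | 1·0+6·0+4·2+4·1 = 12
Z: 3·8 = 24 | 1·0+6·4+4·0+4·0 = 24
Y: 3·8 = 24 | 1·0+6·0+4·3+4·3 = 24
T: 3·8 = 24 | 1·0+6·0+4·6+4·0 = 24
gcd(3,1,6,4,4) = 1

Coefficients: [3, 1, 6, 4, 4]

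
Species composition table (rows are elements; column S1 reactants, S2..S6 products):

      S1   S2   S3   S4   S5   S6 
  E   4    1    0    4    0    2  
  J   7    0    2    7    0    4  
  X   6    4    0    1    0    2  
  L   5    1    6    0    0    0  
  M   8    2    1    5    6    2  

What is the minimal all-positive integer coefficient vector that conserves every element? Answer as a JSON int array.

Coefficients: [6, 6, 4, 2, 2, 5]

E: 6·4 = 24 | 6·1+4·0+2·4+2·0+5·2 = 24
J: 6·7 = 42 | 6·0+4·2+2·7+2·0+5·4 = 42
X: 6·6 = 36 | 6·4+4·0+2·1+2·0+5·2 = 36
L: 6·5 = 30 | 6·1+4·6+2·0+2·0+5·0 = 30
M: 6·8 = 48 | 6·2+4·1+2·5+2·6+5·2 = 48
gcd(6,6,4,2,2,5) = 1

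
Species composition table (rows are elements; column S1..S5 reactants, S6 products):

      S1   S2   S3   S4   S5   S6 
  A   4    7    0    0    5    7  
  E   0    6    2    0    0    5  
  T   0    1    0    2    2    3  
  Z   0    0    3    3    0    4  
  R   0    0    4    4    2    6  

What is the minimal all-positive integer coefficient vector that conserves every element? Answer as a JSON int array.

Coefficients: [1, 4, 3, 5, 2, 6]

A: 1·4+4·7+3·0+5·0+2·5 = 42 | 6·7 = 42
E: 1·0+4·6+3·2+5·0+2·0 = 30 | 6·5 = 30
T: 1·0+4·1+3·0+5·2+2·2 = 18 | 6·3 = 18
Z: 1·0+4·0+3·3+5·3+2·0 = 24 | 6·4 = 24
R: 1·0+4·0+3·4+5·4+2·2 = 36 | 6·6 = 36
gcd(1,4,3,5,2,6) = 1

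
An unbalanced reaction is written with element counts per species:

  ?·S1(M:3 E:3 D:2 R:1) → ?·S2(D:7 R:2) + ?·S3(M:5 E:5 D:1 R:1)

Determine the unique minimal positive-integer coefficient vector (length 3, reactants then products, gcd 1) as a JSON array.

Coefficients: [5, 1, 3]

M: 5·3 = 15 | 1·0+3·5 = 15
E: 5·3 = 15 | 1·0+3·5 = 15
D: 5·2 = 10 | 1·7+3·1 = 10
R: 5·1 = 5 | 1·2+3·1 = 5
gcd(5,1,3) = 1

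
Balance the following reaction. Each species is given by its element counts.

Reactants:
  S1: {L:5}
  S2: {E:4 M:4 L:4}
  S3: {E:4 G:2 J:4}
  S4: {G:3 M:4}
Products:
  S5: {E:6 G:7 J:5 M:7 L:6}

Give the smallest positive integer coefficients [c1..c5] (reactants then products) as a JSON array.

Coefficients: [4, 1, 5, 6, 4]

E: 4·0+1·4+5·4+6·0 = 24 | 4·6 = 24
G: 4·0+1·0+5·2+6·3 = 28 | 4·7 = 28
J: 4·0+1·0+5·4+6·0 = 20 | 4·5 = 20
M: 4·0+1·4+5·0+6·4 = 28 | 4·7 = 28
L: 4·5+1·4+5·0+6·0 = 24 | 4·6 = 24
gcd(4,1,5,6,4) = 1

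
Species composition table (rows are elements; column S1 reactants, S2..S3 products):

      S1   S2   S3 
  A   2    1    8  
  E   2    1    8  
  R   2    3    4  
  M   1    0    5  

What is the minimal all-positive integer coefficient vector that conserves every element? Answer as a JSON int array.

A: 5·2 = 10 | 2·1+1·8 = 10
E: 5·2 = 10 | 2·1+1·8 = 10
R: 5·2 = 10 | 2·3+1·4 = 10
M: 5·1 = 5 | 2·0+1·5 = 5
gcd(5,2,1) = 1

Coefficients: [5, 2, 1]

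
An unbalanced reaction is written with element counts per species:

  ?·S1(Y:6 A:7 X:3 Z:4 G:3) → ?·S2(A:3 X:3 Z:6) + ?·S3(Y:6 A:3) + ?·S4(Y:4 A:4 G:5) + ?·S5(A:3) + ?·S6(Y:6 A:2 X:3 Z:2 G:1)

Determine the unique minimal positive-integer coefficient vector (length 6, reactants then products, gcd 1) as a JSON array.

Coefficients: [6, 3, 1, 3, 4, 3]

Y: 6·6 = 36 | 3·0+1·6+3·4+4·0+3·6 = 36
A: 6·7 = 42 | 3·3+1·3+3·4+4·3+3·2 = 42
X: 6·3 = 18 | 3·3+1·0+3·0+4·0+3·3 = 18
Z: 6·4 = 24 | 3·6+1·0+3·0+4·0+3·2 = 24
G: 6·3 = 18 | 3·0+1·0+3·5+4·0+3·1 = 18
gcd(6,3,1,3,4,3) = 1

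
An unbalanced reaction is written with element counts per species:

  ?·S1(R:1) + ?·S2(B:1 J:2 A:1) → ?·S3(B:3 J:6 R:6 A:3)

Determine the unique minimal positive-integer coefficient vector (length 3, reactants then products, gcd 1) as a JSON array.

Coefficients: [6, 3, 1]

B: 6·0+3·1 = 3 | 1·3 = 3
J: 6·0+3·2 = 6 | 1·6 = 6
R: 6·1+3·0 = 6 | 1·6 = 6
A: 6·0+3·1 = 3 | 1·3 = 3
gcd(6,3,1) = 1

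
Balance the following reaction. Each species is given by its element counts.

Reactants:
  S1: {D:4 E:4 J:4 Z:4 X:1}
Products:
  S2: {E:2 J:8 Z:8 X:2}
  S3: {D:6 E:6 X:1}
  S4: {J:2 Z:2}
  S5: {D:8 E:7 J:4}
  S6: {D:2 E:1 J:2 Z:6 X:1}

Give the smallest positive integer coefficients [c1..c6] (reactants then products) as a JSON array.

D: 4·4 = 16 | 1·0+1·6+1·0+1·8+1·2 = 16
E: 4·4 = 16 | 1·2+1·6+1·0+1·7+1·1 = 16
J: 4·4 = 16 | 1·8+1·0+1·2+1·4+1·2 = 16
Z: 4·4 = 16 | 1·8+1·0+1·2+1·0+1·6 = 16
X: 4·1 = 4 | 1·2+1·1+1·0+1·0+1·1 = 4
gcd(4,1,1,1,1,1) = 1

Coefficients: [4, 1, 1, 1, 1, 1]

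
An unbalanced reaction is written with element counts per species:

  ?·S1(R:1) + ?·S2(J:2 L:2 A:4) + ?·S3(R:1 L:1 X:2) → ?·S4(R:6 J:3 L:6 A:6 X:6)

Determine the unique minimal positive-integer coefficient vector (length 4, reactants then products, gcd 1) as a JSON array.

Coefficients: [6, 3, 6, 2]

R: 6·1+3·0+6·1 = 12 | 2·6 = 12
J: 6·0+3·2+6·0 = 6 | 2·3 = 6
L: 6·0+3·2+6·1 = 12 | 2·6 = 12
A: 6·0+3·4+6·0 = 12 | 2·6 = 12
X: 6·0+3·0+6·2 = 12 | 2·6 = 12
gcd(6,3,6,2) = 1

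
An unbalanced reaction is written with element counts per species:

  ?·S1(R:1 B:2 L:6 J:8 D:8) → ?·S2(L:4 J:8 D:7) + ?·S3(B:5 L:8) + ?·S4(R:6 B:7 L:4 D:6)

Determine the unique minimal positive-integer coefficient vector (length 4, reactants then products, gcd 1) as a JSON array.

Coefficients: [6, 6, 1, 1]

R: 6·1 = 6 | 6·0+1·0+1·6 = 6
B: 6·2 = 12 | 6·0+1·5+1·7 = 12
L: 6·6 = 36 | 6·4+1·8+1·4 = 36
J: 6·8 = 48 | 6·8+1·0+1·0 = 48
D: 6·8 = 48 | 6·7+1·0+1·6 = 48
gcd(6,6,1,1) = 1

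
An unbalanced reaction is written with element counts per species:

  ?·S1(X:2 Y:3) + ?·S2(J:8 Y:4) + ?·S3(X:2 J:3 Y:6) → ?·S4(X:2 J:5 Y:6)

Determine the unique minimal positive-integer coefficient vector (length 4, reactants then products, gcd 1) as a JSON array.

Coefficients: [4, 3, 2, 6]

X: 4·2+3·0+2·2 = 12 | 6·2 = 12
J: 4·0+3·8+2·3 = 30 | 6·5 = 30
Y: 4·3+3·4+2·6 = 36 | 6·6 = 36
gcd(4,3,2,6) = 1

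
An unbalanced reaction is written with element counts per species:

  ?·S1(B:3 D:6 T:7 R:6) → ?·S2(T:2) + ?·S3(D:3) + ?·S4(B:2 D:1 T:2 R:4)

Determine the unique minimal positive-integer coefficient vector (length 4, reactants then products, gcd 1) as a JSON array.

B: 2·3 = 6 | 4·0+3·0+3·2 = 6
D: 2·6 = 12 | 4·0+3·3+3·1 = 12
T: 2·7 = 14 | 4·2+3·0+3·2 = 14
R: 2·6 = 12 | 4·0+3·0+3·4 = 12
gcd(2,4,3,3) = 1

Coefficients: [2, 4, 3, 3]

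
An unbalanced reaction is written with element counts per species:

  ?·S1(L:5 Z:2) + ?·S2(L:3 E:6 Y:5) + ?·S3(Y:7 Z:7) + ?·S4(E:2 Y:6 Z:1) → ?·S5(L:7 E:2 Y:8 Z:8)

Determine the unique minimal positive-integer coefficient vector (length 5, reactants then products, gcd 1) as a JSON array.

Coefficients: [5, 1, 3, 1, 4]

L: 5·5+1·3+3·0+1·0 = 28 | 4·7 = 28
E: 5·0+1·6+3·0+1·2 = 8 | 4·2 = 8
Y: 5·0+1·5+3·7+1·6 = 32 | 4·8 = 32
Z: 5·2+1·0+3·7+1·1 = 32 | 4·8 = 32
gcd(5,1,3,1,4) = 1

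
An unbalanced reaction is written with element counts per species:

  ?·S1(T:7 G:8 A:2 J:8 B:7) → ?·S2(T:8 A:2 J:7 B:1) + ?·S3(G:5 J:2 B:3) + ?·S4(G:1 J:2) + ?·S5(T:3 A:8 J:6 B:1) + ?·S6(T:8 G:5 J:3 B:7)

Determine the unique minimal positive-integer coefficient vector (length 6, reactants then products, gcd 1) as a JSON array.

T: 5·7 = 35 | 1·8+4·0+5·0+1·3+3·8 = 35
G: 5·8 = 40 | 1·0+4·5+5·1+1·0+3·5 = 40
A: 5·2 = 10 | 1·2+4·0+5·0+1·8+3·0 = 10
J: 5·8 = 40 | 1·7+4·2+5·2+1·6+3·3 = 40
B: 5·7 = 35 | 1·1+4·3+5·0+1·1+3·7 = 35
gcd(5,1,4,5,1,3) = 1

Coefficients: [5, 1, 4, 5, 1, 3]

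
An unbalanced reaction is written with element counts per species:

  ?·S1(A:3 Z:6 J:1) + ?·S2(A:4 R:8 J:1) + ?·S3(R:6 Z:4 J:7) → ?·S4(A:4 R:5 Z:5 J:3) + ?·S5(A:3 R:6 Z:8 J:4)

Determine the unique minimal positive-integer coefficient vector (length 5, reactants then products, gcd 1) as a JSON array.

Coefficients: [5, 3, 2, 6, 1]

A: 5·3+3·4+2·0 = 27 | 6·4+1·3 = 27
R: 5·0+3·8+2·6 = 36 | 6·5+1·6 = 36
Z: 5·6+3·0+2·4 = 38 | 6·5+1·8 = 38
J: 5·1+3·1+2·7 = 22 | 6·3+1·4 = 22
gcd(5,3,2,6,1) = 1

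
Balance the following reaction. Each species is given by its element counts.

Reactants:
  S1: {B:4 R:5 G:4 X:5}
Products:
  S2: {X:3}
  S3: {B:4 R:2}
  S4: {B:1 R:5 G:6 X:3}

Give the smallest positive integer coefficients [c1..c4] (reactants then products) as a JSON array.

B: 6·4 = 24 | 6·0+5·4+4·1 = 24
R: 6·5 = 30 | 6·0+5·2+4·5 = 30
G: 6·4 = 24 | 6·0+5·0+4·6 = 24
X: 6·5 = 30 | 6·3+5·0+4·3 = 30
gcd(6,6,5,4) = 1

Coefficients: [6, 6, 5, 4]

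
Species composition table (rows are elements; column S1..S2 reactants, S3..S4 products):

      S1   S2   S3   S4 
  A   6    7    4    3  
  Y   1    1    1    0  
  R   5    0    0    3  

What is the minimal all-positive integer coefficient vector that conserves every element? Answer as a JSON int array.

A: 3·6+3·7 = 39 | 6·4+5·3 = 39
Y: 3·1+3·1 = 6 | 6·1+5·0 = 6
R: 3·5+3·0 = 15 | 6·0+5·3 = 15
gcd(3,3,6,5) = 1

Coefficients: [3, 3, 6, 5]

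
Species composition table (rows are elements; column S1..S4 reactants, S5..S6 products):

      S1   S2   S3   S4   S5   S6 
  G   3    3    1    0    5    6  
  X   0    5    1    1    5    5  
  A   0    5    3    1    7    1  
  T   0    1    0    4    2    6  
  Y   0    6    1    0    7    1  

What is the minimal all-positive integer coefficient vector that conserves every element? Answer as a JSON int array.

Coefficients: [6, 6, 1, 4, 5, 2]

G: 6·3+6·3+1·1+4·0 = 37 | 5·5+2·6 = 37
X: 6·0+6·5+1·1+4·1 = 35 | 5·5+2·5 = 35
A: 6·0+6·5+1·3+4·1 = 37 | 5·7+2·1 = 37
T: 6·0+6·1+1·0+4·4 = 22 | 5·2+2·6 = 22
Y: 6·0+6·6+1·1+4·0 = 37 | 5·7+2·1 = 37
gcd(6,6,1,4,5,2) = 1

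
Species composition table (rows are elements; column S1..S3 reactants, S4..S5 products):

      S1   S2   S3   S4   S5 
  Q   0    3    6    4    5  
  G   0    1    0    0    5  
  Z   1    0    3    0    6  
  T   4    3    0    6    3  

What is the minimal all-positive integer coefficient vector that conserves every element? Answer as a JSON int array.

Coefficients: [3, 5, 1, 4, 1]

Q: 3·0+5·3+1·6 = 21 | 4·4+1·5 = 21
G: 3·0+5·1+1·0 = 5 | 4·0+1·5 = 5
Z: 3·1+5·0+1·3 = 6 | 4·0+1·6 = 6
T: 3·4+5·3+1·0 = 27 | 4·6+1·3 = 27
gcd(3,5,1,4,1) = 1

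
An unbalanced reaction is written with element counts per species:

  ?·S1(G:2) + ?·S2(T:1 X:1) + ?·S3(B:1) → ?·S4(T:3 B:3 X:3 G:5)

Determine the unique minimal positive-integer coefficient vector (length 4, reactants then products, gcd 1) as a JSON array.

Coefficients: [5, 6, 6, 2]

T: 5·0+6·1+6·0 = 6 | 2·3 = 6
B: 5·0+6·0+6·1 = 6 | 2·3 = 6
X: 5·0+6·1+6·0 = 6 | 2·3 = 6
G: 5·2+6·0+6·0 = 10 | 2·5 = 10
gcd(5,6,6,2) = 1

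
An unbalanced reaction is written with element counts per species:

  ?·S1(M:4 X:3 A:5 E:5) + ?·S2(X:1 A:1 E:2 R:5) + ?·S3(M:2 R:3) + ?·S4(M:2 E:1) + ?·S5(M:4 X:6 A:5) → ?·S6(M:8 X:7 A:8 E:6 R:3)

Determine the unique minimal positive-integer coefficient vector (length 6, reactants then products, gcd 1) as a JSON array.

M: 5·4+3·0+1·2+5·2+4·4 = 48 | 6·8 = 48
X: 5·3+3·1+1·0+5·0+4·6 = 42 | 6·7 = 42
A: 5·5+3·1+1·0+5·0+4·5 = 48 | 6·8 = 48
E: 5·5+3·2+1·0+5·1+4·0 = 36 | 6·6 = 36
R: 5·0+3·5+1·3+5·0+4·0 = 18 | 6·3 = 18
gcd(5,3,1,5,4,6) = 1

Coefficients: [5, 3, 1, 5, 4, 6]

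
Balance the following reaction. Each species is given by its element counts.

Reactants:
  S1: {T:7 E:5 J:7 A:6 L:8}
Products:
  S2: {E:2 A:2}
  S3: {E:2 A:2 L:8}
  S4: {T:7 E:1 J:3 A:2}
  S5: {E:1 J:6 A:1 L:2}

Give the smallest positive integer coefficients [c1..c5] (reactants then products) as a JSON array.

T: 6·7 = 42 | 5·0+5·0+6·7+4·0 = 42
E: 6·5 = 30 | 5·2+5·2+6·1+4·1 = 30
J: 6·7 = 42 | 5·0+5·0+6·3+4·6 = 42
A: 6·6 = 36 | 5·2+5·2+6·2+4·1 = 36
L: 6·8 = 48 | 5·0+5·8+6·0+4·2 = 48
gcd(6,5,5,6,4) = 1

Coefficients: [6, 5, 5, 6, 4]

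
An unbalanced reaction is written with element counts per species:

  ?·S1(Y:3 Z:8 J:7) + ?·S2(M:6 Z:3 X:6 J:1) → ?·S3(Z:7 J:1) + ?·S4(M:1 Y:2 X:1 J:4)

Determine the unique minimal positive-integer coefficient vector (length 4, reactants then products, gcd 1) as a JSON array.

Coefficients: [4, 1, 5, 6]

M: 4·0+1·6 = 6 | 5·0+6·1 = 6
Y: 4·3+1·0 = 12 | 5·0+6·2 = 12
Z: 4·8+1·3 = 35 | 5·7+6·0 = 35
X: 4·0+1·6 = 6 | 5·0+6·1 = 6
J: 4·7+1·1 = 29 | 5·1+6·4 = 29
gcd(4,1,5,6) = 1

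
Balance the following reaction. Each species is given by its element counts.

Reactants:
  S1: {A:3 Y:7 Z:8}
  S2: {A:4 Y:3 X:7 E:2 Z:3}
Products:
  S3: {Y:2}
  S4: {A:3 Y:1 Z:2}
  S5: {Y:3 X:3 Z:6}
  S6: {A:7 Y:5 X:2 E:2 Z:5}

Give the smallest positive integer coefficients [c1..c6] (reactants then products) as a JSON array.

Coefficients: [5, 3, 6, 2, 5, 3]

A: 5·3+3·4 = 27 | 6·0+2·3+5·0+3·7 = 27
Y: 5·7+3·3 = 44 | 6·2+2·1+5·3+3·5 = 44
X: 5·0+3·7 = 21 | 6·0+2·0+5·3+3·2 = 21
E: 5·0+3·2 = 6 | 6·0+2·0+5·0+3·2 = 6
Z: 5·8+3·3 = 49 | 6·0+2·2+5·6+3·5 = 49
gcd(5,3,6,2,5,3) = 1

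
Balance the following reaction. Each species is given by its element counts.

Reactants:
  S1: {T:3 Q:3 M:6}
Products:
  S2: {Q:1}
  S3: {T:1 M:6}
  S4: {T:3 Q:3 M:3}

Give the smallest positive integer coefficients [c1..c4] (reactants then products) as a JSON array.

Coefficients: [5, 3, 3, 4]

T: 5·3 = 15 | 3·0+3·1+4·3 = 15
Q: 5·3 = 15 | 3·1+3·0+4·3 = 15
M: 5·6 = 30 | 3·0+3·6+4·3 = 30
gcd(5,3,3,4) = 1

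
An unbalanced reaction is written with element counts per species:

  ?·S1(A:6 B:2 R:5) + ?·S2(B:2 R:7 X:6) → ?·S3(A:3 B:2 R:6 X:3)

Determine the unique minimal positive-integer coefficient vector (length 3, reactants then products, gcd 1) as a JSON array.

Coefficients: [1, 1, 2]

A: 1·6+1·0 = 6 | 2·3 = 6
B: 1·2+1·2 = 4 | 2·2 = 4
R: 1·5+1·7 = 12 | 2·6 = 12
X: 1·0+1·6 = 6 | 2·3 = 6
gcd(1,1,2) = 1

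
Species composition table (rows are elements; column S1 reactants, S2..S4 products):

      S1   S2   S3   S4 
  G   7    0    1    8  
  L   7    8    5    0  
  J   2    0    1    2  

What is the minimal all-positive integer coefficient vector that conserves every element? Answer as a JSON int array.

Coefficients: [6, 4, 2, 5]

G: 6·7 = 42 | 4·0+2·1+5·8 = 42
L: 6·7 = 42 | 4·8+2·5+5·0 = 42
J: 6·2 = 12 | 4·0+2·1+5·2 = 12
gcd(6,4,2,5) = 1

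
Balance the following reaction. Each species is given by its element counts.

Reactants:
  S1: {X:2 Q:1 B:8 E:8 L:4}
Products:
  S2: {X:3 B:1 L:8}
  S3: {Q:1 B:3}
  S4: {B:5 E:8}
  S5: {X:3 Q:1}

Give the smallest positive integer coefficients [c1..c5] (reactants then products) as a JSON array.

Coefficients: [6, 3, 5, 6, 1]

X: 6·2 = 12 | 3·3+5·0+6·0+1·3 = 12
Q: 6·1 = 6 | 3·0+5·1+6·0+1·1 = 6
B: 6·8 = 48 | 3·1+5·3+6·5+1·0 = 48
E: 6·8 = 48 | 3·0+5·0+6·8+1·0 = 48
L: 6·4 = 24 | 3·8+5·0+6·0+1·0 = 24
gcd(6,3,5,6,1) = 1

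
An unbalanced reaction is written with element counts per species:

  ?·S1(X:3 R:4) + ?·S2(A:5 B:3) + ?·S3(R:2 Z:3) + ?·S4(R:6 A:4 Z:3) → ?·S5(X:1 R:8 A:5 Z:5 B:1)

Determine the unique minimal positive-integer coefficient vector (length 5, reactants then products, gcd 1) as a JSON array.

Coefficients: [2, 2, 5, 5, 6]

X: 2·3+2·0+5·0+5·0 = 6 | 6·1 = 6
R: 2·4+2·0+5·2+5·6 = 48 | 6·8 = 48
A: 2·0+2·5+5·0+5·4 = 30 | 6·5 = 30
Z: 2·0+2·0+5·3+5·3 = 30 | 6·5 = 30
B: 2·0+2·3+5·0+5·0 = 6 | 6·1 = 6
gcd(2,2,5,5,6) = 1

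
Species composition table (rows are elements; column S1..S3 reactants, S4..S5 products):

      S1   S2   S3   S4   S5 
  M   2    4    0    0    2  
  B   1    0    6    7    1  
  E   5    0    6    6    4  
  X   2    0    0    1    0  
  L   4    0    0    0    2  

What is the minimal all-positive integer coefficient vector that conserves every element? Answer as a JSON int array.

Coefficients: [2, 1, 5, 4, 4]

M: 2·2+1·4+5·0 = 8 | 4·0+4·2 = 8
B: 2·1+1·0+5·6 = 32 | 4·7+4·1 = 32
E: 2·5+1·0+5·6 = 40 | 4·6+4·4 = 40
X: 2·2+1·0+5·0 = 4 | 4·1+4·0 = 4
L: 2·4+1·0+5·0 = 8 | 4·0+4·2 = 8
gcd(2,1,5,4,4) = 1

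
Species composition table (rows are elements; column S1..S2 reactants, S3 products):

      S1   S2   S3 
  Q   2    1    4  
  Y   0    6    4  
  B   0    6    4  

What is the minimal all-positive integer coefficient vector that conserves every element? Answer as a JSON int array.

Coefficients: [5, 2, 3]

Q: 5·2+2·1 = 12 | 3·4 = 12
Y: 5·0+2·6 = 12 | 3·4 = 12
B: 5·0+2·6 = 12 | 3·4 = 12
gcd(5,2,3) = 1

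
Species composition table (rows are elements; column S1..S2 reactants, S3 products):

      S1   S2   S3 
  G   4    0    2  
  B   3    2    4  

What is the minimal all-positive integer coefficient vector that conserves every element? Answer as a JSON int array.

Coefficients: [2, 5, 4]

G: 2·4+5·0 = 8 | 4·2 = 8
B: 2·3+5·2 = 16 | 4·4 = 16
gcd(2,5,4) = 1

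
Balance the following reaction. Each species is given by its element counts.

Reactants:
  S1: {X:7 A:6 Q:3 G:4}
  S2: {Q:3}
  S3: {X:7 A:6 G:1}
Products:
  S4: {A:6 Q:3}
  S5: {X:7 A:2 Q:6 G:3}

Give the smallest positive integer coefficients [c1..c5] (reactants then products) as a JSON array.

X: 2·7+6·0+1·7 = 21 | 2·0+3·7 = 21
A: 2·6+6·0+1·6 = 18 | 2·6+3·2 = 18
Q: 2·3+6·3+1·0 = 24 | 2·3+3·6 = 24
G: 2·4+6·0+1·1 = 9 | 2·0+3·3 = 9
gcd(2,6,1,2,3) = 1

Coefficients: [2, 6, 1, 2, 3]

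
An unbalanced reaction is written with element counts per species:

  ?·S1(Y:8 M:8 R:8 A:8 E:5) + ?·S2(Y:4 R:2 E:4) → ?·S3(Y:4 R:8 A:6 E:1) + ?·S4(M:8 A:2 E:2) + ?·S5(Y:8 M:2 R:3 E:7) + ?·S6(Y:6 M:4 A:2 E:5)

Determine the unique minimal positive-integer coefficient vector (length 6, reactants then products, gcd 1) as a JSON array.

Y: 5·8+6·4 = 64 | 5·4+3·0+4·8+2·6 = 64
M: 5·8+6·0 = 40 | 5·0+3·8+4·2+2·4 = 40
R: 5·8+6·2 = 52 | 5·8+3·0+4·3+2·0 = 52
A: 5·8+6·0 = 40 | 5·6+3·2+4·0+2·2 = 40
E: 5·5+6·4 = 49 | 5·1+3·2+4·7+2·5 = 49
gcd(5,6,5,3,4,2) = 1

Coefficients: [5, 6, 5, 3, 4, 2]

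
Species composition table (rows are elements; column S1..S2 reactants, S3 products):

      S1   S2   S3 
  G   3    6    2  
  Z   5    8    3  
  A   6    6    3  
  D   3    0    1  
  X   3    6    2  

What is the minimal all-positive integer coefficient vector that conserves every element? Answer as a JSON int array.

Coefficients: [2, 1, 6]

G: 2·3+1·6 = 12 | 6·2 = 12
Z: 2·5+1·8 = 18 | 6·3 = 18
A: 2·6+1·6 = 18 | 6·3 = 18
D: 2·3+1·0 = 6 | 6·1 = 6
X: 2·3+1·6 = 12 | 6·2 = 12
gcd(2,1,6) = 1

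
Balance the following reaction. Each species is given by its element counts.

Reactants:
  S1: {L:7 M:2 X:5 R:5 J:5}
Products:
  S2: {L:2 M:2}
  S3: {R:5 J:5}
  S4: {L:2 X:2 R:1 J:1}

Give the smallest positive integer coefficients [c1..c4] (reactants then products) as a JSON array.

Coefficients: [2, 2, 1, 5]

L: 2·7 = 14 | 2·2+1·0+5·2 = 14
M: 2·2 = 4 | 2·2+1·0+5·0 = 4
X: 2·5 = 10 | 2·0+1·0+5·2 = 10
R: 2·5 = 10 | 2·0+1·5+5·1 = 10
J: 2·5 = 10 | 2·0+1·5+5·1 = 10
gcd(2,2,1,5) = 1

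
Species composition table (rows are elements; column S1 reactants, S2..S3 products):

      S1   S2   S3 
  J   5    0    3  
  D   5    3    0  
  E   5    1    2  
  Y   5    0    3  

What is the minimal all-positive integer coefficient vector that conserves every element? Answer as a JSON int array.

Coefficients: [3, 5, 5]

J: 3·5 = 15 | 5·0+5·3 = 15
D: 3·5 = 15 | 5·3+5·0 = 15
E: 3·5 = 15 | 5·1+5·2 = 15
Y: 3·5 = 15 | 5·0+5·3 = 15
gcd(3,5,5) = 1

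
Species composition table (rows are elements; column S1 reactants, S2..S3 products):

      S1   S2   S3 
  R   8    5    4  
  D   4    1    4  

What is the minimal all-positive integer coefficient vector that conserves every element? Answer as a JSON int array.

R: 4·8 = 32 | 4·5+3·4 = 32
D: 4·4 = 16 | 4·1+3·4 = 16
gcd(4,4,3) = 1

Coefficients: [4, 4, 3]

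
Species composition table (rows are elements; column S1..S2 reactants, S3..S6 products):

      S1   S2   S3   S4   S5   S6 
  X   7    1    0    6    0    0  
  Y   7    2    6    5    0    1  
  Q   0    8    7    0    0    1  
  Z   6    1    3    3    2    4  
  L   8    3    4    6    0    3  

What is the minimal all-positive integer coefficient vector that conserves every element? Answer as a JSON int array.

Coefficients: [5, 1, 1, 6, 3, 1]

X: 5·7+1·1 = 36 | 1·0+6·6+3·0+1·0 = 36
Y: 5·7+1·2 = 37 | 1·6+6·5+3·0+1·1 = 37
Q: 5·0+1·8 = 8 | 1·7+6·0+3·0+1·1 = 8
Z: 5·6+1·1 = 31 | 1·3+6·3+3·2+1·4 = 31
L: 5·8+1·3 = 43 | 1·4+6·6+3·0+1·3 = 43
gcd(5,1,1,6,3,1) = 1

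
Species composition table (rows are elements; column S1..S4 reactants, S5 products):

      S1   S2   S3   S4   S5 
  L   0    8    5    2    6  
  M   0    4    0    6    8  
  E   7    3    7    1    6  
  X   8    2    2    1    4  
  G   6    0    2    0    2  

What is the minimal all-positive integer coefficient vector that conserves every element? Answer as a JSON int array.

Coefficients: [1, 1, 2, 6, 5]

L: 1·0+1·8+2·5+6·2 = 30 | 5·6 = 30
M: 1·0+1·4+2·0+6·6 = 40 | 5·8 = 40
E: 1·7+1·3+2·7+6·1 = 30 | 5·6 = 30
X: 1·8+1·2+2·2+6·1 = 20 | 5·4 = 20
G: 1·6+1·0+2·2+6·0 = 10 | 5·2 = 10
gcd(1,1,2,6,5) = 1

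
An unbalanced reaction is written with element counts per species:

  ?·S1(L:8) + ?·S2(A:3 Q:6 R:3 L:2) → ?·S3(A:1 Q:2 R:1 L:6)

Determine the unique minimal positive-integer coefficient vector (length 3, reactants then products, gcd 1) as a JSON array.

A: 2·0+1·3 = 3 | 3·1 = 3
Q: 2·0+1·6 = 6 | 3·2 = 6
R: 2·0+1·3 = 3 | 3·1 = 3
L: 2·8+1·2 = 18 | 3·6 = 18
gcd(2,1,3) = 1

Coefficients: [2, 1, 3]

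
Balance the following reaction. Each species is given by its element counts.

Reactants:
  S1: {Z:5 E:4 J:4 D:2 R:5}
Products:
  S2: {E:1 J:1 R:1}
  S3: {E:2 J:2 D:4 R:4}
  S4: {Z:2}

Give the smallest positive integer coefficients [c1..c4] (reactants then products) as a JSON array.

Coefficients: [2, 6, 1, 5]

Z: 2·5 = 10 | 6·0+1·0+5·2 = 10
E: 2·4 = 8 | 6·1+1·2+5·0 = 8
J: 2·4 = 8 | 6·1+1·2+5·0 = 8
D: 2·2 = 4 | 6·0+1·4+5·0 = 4
R: 2·5 = 10 | 6·1+1·4+5·0 = 10
gcd(2,6,1,5) = 1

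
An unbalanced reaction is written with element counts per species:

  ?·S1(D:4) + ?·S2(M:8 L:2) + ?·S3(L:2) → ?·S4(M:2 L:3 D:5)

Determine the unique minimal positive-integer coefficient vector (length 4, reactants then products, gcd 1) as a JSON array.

Coefficients: [5, 1, 5, 4]

M: 5·0+1·8+5·0 = 8 | 4·2 = 8
L: 5·0+1·2+5·2 = 12 | 4·3 = 12
D: 5·4+1·0+5·0 = 20 | 4·5 = 20
gcd(5,1,5,4) = 1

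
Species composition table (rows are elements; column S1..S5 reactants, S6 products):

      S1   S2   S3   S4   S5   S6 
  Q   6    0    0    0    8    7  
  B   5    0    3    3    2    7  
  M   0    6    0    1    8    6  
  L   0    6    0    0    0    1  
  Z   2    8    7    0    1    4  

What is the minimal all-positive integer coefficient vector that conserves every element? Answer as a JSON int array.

Q: 3·6+1·0+1·0+6·0+3·8 = 42 | 6·7 = 42
B: 3·5+1·0+1·3+6·3+3·2 = 42 | 6·7 = 42
M: 3·0+1·6+1·0+6·1+3·8 = 36 | 6·6 = 36
L: 3·0+1·6+1·0+6·0+3·0 = 6 | 6·1 = 6
Z: 3·2+1·8+1·7+6·0+3·1 = 24 | 6·4 = 24
gcd(3,1,1,6,3,6) = 1

Coefficients: [3, 1, 1, 6, 3, 6]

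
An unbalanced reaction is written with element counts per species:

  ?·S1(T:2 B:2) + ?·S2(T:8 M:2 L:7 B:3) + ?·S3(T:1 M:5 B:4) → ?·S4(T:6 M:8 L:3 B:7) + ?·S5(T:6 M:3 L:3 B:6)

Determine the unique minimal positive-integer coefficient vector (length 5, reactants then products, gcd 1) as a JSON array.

T: 6·2+3·8+6·1 = 42 | 3·6+4·6 = 42
M: 6·0+3·2+6·5 = 36 | 3·8+4·3 = 36
L: 6·0+3·7+6·0 = 21 | 3·3+4·3 = 21
B: 6·2+3·3+6·4 = 45 | 3·7+4·6 = 45
gcd(6,3,6,3,4) = 1

Coefficients: [6, 3, 6, 3, 4]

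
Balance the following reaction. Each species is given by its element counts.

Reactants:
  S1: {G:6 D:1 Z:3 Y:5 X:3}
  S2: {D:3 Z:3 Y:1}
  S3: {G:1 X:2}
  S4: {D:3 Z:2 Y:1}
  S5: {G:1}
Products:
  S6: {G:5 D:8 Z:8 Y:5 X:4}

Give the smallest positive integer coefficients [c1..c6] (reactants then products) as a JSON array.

G: 2·6+6·0+5·1+4·0+3·1 = 20 | 4·5 = 20
D: 2·1+6·3+5·0+4·3+3·0 = 32 | 4·8 = 32
Z: 2·3+6·3+5·0+4·2+3·0 = 32 | 4·8 = 32
Y: 2·5+6·1+5·0+4·1+3·0 = 20 | 4·5 = 20
X: 2·3+6·0+5·2+4·0+3·0 = 16 | 4·4 = 16
gcd(2,6,5,4,3,4) = 1

Coefficients: [2, 6, 5, 4, 3, 4]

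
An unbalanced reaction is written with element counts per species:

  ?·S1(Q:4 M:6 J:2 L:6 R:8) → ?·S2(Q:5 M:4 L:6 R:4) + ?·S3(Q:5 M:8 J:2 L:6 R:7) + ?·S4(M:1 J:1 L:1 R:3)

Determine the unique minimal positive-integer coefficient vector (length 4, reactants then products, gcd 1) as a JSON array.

Coefficients: [5, 2, 2, 6]

Q: 5·4 = 20 | 2·5+2·5+6·0 = 20
M: 5·6 = 30 | 2·4+2·8+6·1 = 30
J: 5·2 = 10 | 2·0+2·2+6·1 = 10
L: 5·6 = 30 | 2·6+2·6+6·1 = 30
R: 5·8 = 40 | 2·4+2·7+6·3 = 40
gcd(5,2,2,6) = 1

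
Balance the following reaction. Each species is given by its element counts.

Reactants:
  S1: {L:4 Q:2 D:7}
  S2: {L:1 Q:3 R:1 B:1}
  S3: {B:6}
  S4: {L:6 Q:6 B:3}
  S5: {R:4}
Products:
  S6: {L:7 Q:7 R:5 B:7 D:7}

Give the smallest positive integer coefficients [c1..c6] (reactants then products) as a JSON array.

Coefficients: [6, 6, 5, 2, 6, 6]

L: 6·4+6·1+5·0+2·6+6·0 = 42 | 6·7 = 42
Q: 6·2+6·3+5·0+2·6+6·0 = 42 | 6·7 = 42
R: 6·0+6·1+5·0+2·0+6·4 = 30 | 6·5 = 30
B: 6·0+6·1+5·6+2·3+6·0 = 42 | 6·7 = 42
D: 6·7+6·0+5·0+2·0+6·0 = 42 | 6·7 = 42
gcd(6,6,5,2,6,6) = 1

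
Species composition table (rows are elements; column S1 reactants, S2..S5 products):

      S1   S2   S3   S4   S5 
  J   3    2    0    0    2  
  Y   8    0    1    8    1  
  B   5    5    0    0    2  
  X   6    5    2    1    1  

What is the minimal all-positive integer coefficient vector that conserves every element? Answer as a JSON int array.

Coefficients: [6, 4, 3, 5, 5]

J: 6·3 = 18 | 4·2+3·0+5·0+5·2 = 18
Y: 6·8 = 48 | 4·0+3·1+5·8+5·1 = 48
B: 6·5 = 30 | 4·5+3·0+5·0+5·2 = 30
X: 6·6 = 36 | 4·5+3·2+5·1+5·1 = 36
gcd(6,4,3,5,5) = 1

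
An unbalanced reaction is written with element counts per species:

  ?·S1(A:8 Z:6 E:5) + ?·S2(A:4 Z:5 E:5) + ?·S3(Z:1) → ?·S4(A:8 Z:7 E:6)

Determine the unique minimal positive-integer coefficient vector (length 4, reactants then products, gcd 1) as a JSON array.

A: 4·8+2·4+1·0 = 40 | 5·8 = 40
Z: 4·6+2·5+1·1 = 35 | 5·7 = 35
E: 4·5+2·5+1·0 = 30 | 5·6 = 30
gcd(4,2,1,5) = 1

Coefficients: [4, 2, 1, 5]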